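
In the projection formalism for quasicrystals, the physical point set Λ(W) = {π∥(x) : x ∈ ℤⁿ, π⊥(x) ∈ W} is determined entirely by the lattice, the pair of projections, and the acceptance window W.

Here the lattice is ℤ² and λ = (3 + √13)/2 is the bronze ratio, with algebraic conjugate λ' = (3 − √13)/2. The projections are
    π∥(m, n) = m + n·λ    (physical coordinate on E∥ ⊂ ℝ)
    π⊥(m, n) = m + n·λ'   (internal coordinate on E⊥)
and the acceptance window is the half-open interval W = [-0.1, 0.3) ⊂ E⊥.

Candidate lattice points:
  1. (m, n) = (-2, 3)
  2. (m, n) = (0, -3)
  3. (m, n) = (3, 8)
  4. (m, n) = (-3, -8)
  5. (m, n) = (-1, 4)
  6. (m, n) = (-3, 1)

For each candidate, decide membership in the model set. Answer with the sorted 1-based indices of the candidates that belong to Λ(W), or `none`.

λ' = (3−√13)/2 ≈ -0.30278.
candidate 1: (m,n)=(-2,3) → π∥ = -2+3·λ ≈ 7.90833, π⊥ = -2+3·λ' ≈ -2.90833 ∉ [-0.1, 0.3) ⇒ out
candidate 2: (m,n)=(0,-3) → π∥ = 0-3·λ ≈ -9.90833, π⊥ = 0-3·λ' ≈ 0.90833 ∉ [-0.1, 0.3) ⇒ out
candidate 3: (m,n)=(3,8) → π∥ = 3+8·λ ≈ 29.42221, π⊥ = 3+8·λ' ≈ 0.57779 ∉ [-0.1, 0.3) ⇒ out
candidate 4: (m,n)=(-3,-8) → π∥ = -3-8·λ ≈ -29.42221, π⊥ = -3-8·λ' ≈ -0.57779 ∉ [-0.1, 0.3) ⇒ out
candidate 5: (m,n)=(-1,4) → π∥ = -1+4·λ ≈ 12.21110, π⊥ = -1+4·λ' ≈ -2.21110 ∉ [-0.1, 0.3) ⇒ out
candidate 6: (m,n)=(-3,1) → π∥ = -3+1·λ ≈ 0.30278, π⊥ = -3+1·λ' ≈ -3.30278 ∉ [-0.1, 0.3) ⇒ out

none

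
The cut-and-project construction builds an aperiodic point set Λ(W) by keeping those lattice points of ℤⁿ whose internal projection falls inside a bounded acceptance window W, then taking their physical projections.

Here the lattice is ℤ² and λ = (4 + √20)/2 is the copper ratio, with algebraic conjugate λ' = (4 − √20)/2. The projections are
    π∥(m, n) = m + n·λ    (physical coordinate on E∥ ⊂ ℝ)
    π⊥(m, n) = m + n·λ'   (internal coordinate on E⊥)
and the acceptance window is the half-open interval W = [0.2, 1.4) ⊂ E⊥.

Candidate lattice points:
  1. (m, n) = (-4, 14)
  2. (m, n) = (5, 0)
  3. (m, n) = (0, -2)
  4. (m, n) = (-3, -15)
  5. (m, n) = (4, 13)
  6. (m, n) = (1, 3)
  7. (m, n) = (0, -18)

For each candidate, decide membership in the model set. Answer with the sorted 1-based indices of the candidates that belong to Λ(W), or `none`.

3, 4, 5, 6

λ' = (4−√20)/2 ≈ -0.236068.
#1 (-4,14): internal coord -4 + (14)·λ' = -7.304952; -7.304952 ∉ [0.2, 1.4) → out
#2 (5,0): internal coord 5 + (0)·λ' = +5.000000; +5.000000 ∉ [0.2, 1.4) → out
#3 (0,-2): internal coord 0 + (-2)·λ' = +0.472136; +0.472136 ∈ [0.2, 1.4) → IN Λ
#4 (-3,-15): internal coord -3 + (-15)·λ' = +0.541020; +0.541020 ∈ [0.2, 1.4) → IN Λ
#5 (4,13): internal coord 4 + (13)·λ' = +0.931116; +0.931116 ∈ [0.2, 1.4) → IN Λ
#6 (1,3): internal coord 1 + (3)·λ' = +0.291796; +0.291796 ∈ [0.2, 1.4) → IN Λ
#7 (0,-18): internal coord 0 + (-18)·λ' = +4.249224; +4.249224 ∉ [0.2, 1.4) → out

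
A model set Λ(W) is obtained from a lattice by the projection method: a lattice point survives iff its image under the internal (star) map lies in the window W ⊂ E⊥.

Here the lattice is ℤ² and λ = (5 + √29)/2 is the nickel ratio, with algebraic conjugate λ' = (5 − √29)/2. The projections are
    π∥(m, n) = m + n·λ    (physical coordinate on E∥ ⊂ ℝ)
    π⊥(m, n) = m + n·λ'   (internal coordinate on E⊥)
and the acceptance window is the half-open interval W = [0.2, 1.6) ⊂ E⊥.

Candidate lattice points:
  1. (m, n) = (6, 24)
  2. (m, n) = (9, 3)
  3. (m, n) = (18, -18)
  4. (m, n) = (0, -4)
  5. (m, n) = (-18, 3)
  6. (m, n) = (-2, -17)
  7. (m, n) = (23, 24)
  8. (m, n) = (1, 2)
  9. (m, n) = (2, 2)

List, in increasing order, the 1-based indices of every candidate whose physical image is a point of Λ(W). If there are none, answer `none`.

1, 4, 6, 8

Compute λ' = (5−√29)/2 = -0.1926, so π⊥(m,n) = m -0.1926·n.
#1 (6,24): internal coord 6 + (24)·λ' = +1.3780; +1.3780 ∈ [0.2, 1.6) → IN Λ
#2 (9,3): internal coord 9 + (3)·λ' = +8.4223; +8.4223 ∉ [0.2, 1.6) → out
#3 (18,-18): internal coord 18 + (-18)·λ' = +21.4665; +21.4665 ∉ [0.2, 1.6) → out
#4 (0,-4): internal coord 0 + (-4)·λ' = +0.7703; +0.7703 ∈ [0.2, 1.6) → IN Λ
#5 (-18,3): internal coord -18 + (3)·λ' = -18.5777; -18.5777 ∉ [0.2, 1.6) → out
#6 (-2,-17): internal coord -2 + (-17)·λ' = +1.2739; +1.2739 ∈ [0.2, 1.6) → IN Λ
#7 (23,24): internal coord 23 + (24)·λ' = +18.3780; +18.3780 ∉ [0.2, 1.6) → out
#8 (1,2): internal coord 1 + (2)·λ' = +0.6148; +0.6148 ∈ [0.2, 1.6) → IN Λ
#9 (2,2): internal coord 2 + (2)·λ' = +1.6148; +1.6148 ∉ [0.2, 1.6) → out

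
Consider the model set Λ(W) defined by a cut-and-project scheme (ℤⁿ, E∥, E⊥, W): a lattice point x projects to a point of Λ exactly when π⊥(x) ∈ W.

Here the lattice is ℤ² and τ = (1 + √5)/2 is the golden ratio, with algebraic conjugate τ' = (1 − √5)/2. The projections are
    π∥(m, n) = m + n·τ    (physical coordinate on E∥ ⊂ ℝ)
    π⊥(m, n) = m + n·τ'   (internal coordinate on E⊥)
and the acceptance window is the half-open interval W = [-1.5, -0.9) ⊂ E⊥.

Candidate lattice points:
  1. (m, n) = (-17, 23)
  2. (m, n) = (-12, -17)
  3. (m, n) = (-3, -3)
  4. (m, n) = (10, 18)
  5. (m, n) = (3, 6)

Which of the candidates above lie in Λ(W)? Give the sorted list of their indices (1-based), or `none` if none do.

Compute τ' = (1−√5)/2 = -0.61803, so π⊥(m,n) = m -0.61803·n.
[1] lift (-17,23): star map gives -31.21478; window check -1.5 ≤ -31.21478 < -0.9 is false → out
[2] lift (-12,-17): star map gives -1.49342; window check -1.5 ≤ -1.49342 < -0.9 is true → IN Λ
[3] lift (-3,-3): star map gives -1.14590; window check -1.5 ≤ -1.14590 < -0.9 is true → IN Λ
[4] lift (10,18): star map gives -1.12461; window check -1.5 ≤ -1.12461 < -0.9 is true → IN Λ
[5] lift (3,6): star map gives -0.70820; window check -1.5 ≤ -0.70820 < -0.9 is false → out

2, 3, 4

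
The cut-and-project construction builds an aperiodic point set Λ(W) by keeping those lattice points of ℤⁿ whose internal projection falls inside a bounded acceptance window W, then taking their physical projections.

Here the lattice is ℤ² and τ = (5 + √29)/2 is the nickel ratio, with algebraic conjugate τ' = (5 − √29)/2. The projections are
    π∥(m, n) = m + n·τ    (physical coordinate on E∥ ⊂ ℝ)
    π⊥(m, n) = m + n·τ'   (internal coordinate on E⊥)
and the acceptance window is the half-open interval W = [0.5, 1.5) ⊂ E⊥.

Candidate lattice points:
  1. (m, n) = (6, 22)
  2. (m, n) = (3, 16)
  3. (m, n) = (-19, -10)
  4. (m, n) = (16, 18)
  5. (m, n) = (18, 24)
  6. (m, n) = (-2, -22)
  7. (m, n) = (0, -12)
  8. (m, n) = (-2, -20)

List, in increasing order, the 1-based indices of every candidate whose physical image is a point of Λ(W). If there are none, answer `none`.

Numerically τ ≈ 5.1926 and τ' = −1/τ ≈ -0.1926.
candidate 1: (m,n)=(6,22) → π∥ = 6+22·τ ≈ 120.2368, π⊥ = 6+22·τ' ≈ 1.7632 ∉ [0.5, 1.5) ⇒ out
candidate 2: (m,n)=(3,16) → π∥ = 3+16·τ ≈ 86.0813, π⊥ = 3+16·τ' ≈ -0.0813 ∉ [0.5, 1.5) ⇒ out
candidate 3: (m,n)=(-19,-10) → π∥ = -19-10·τ ≈ -70.9258, π⊥ = -19-10·τ' ≈ -17.0742 ∉ [0.5, 1.5) ⇒ out
candidate 4: (m,n)=(16,18) → π∥ = 16+18·τ ≈ 109.4665, π⊥ = 16+18·τ' ≈ 12.5335 ∉ [0.5, 1.5) ⇒ out
candidate 5: (m,n)=(18,24) → π∥ = 18+24·τ ≈ 142.6220, π⊥ = 18+24·τ' ≈ 13.3780 ∉ [0.5, 1.5) ⇒ out
candidate 6: (m,n)=(-2,-22) → π∥ = -2-22·τ ≈ -116.2368, π⊥ = -2-22·τ' ≈ 2.2368 ∉ [0.5, 1.5) ⇒ out
candidate 7: (m,n)=(0,-12) → π∥ = 0-12·τ ≈ -62.3110, π⊥ = 0-12·τ' ≈ 2.3110 ∉ [0.5, 1.5) ⇒ out
candidate 8: (m,n)=(-2,-20) → π∥ = -2-20·τ ≈ -105.8516, π⊥ = -2-20·τ' ≈ 1.8516 ∉ [0.5, 1.5) ⇒ out

none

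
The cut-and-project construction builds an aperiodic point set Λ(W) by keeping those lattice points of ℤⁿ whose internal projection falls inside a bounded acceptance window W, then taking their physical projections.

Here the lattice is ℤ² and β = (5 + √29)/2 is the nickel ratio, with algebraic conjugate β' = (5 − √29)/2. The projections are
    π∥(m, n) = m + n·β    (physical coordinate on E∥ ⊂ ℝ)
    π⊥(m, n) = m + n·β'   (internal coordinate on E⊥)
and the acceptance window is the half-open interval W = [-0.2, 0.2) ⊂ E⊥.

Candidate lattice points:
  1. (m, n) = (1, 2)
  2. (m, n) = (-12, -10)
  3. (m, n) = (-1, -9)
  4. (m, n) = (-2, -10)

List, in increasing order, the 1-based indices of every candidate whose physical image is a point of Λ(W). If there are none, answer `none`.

4

Numerically β ≈ 5.192582 and β' = −1/β ≈ -0.192582.
candidate 1: (m,n)=(1,2) → π∥ = 1+2·β ≈ 11.385165, π⊥ = 1+2·β' ≈ 0.614835 ∉ [-0.2, 0.2) ⇒ out
candidate 2: (m,n)=(-12,-10) → π∥ = -12-10·β ≈ -63.925824, π⊥ = -12-10·β' ≈ -10.074176 ∉ [-0.2, 0.2) ⇒ out
candidate 3: (m,n)=(-1,-9) → π∥ = -1-9·β ≈ -47.733242, π⊥ = -1-9·β' ≈ 0.733242 ∉ [-0.2, 0.2) ⇒ out
candidate 4: (m,n)=(-2,-10) → π∥ = -2-10·β ≈ -53.925824, π⊥ = -2-10·β' ≈ -0.074176 ∈ [-0.2, 0.2) ⇒ IN Λ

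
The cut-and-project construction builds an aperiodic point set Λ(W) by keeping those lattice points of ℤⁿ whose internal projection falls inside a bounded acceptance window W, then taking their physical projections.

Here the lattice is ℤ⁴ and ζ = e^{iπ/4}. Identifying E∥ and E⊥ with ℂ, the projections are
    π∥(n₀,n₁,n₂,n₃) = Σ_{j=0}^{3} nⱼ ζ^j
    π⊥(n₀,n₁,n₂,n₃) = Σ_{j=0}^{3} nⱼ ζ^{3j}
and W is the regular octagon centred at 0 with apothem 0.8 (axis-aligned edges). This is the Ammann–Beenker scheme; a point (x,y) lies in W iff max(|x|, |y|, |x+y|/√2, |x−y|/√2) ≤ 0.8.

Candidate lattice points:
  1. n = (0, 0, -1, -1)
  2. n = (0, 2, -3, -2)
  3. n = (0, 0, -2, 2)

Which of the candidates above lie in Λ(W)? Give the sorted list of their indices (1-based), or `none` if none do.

With ζ = e^{iπ/4} the internal vectors are ζ^0,ζ^3,ζ^6,ζ^9.
#1 (0, 0, -1, -1): internal (-0.70711, 0.29289); octagon support 0.70711 vs apothem 0.8 → ∈ W
#2 (0, 2, -3, -2): internal (-2.82843, 3.00000); octagon support 4.12132 vs apothem 0.8 → ∉ W
#3 (0, 0, -2, 2): internal (1.41421, 3.41421); octagon support 3.41421 vs apothem 0.8 → ∉ W

1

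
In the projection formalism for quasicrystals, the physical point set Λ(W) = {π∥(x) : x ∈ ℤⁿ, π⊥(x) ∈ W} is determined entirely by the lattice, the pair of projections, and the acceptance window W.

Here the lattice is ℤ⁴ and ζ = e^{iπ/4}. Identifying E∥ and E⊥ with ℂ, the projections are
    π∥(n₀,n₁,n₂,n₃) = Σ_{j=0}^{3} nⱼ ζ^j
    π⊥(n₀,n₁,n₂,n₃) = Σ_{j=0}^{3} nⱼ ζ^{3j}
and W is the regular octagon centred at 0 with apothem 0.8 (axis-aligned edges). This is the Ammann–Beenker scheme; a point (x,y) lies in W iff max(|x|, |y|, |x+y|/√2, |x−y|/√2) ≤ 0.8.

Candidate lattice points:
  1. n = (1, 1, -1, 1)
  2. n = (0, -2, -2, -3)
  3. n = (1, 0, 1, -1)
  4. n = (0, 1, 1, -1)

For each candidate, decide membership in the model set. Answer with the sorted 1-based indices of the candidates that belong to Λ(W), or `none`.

none

With ζ = e^{iπ/4} the internal vectors are ζ^0,ζ^3,ζ^6,ζ^9.
candidate 1: n = (1, 1, -1, 1) → π⊥ ≈ (+1.00000, +2.41421); max(|x|,|y|,|x±y|/√2) = 2.41421 > 0.8 ⇒ ∉ W
candidate 2: n = (0, -2, -2, -3) → π⊥ ≈ (-0.70711, -1.53553); max(|x|,|y|,|x±y|/√2) = 1.58579 > 0.8 ⇒ ∉ W
candidate 3: n = (1, 0, 1, -1) → π⊥ ≈ (+0.29289, -1.70711); max(|x|,|y|,|x±y|/√2) = 1.70711 > 0.8 ⇒ ∉ W
candidate 4: n = (0, 1, 1, -1) → π⊥ ≈ (-1.41421, -1.00000); max(|x|,|y|,|x±y|/√2) = 1.70711 > 0.8 ⇒ ∉ W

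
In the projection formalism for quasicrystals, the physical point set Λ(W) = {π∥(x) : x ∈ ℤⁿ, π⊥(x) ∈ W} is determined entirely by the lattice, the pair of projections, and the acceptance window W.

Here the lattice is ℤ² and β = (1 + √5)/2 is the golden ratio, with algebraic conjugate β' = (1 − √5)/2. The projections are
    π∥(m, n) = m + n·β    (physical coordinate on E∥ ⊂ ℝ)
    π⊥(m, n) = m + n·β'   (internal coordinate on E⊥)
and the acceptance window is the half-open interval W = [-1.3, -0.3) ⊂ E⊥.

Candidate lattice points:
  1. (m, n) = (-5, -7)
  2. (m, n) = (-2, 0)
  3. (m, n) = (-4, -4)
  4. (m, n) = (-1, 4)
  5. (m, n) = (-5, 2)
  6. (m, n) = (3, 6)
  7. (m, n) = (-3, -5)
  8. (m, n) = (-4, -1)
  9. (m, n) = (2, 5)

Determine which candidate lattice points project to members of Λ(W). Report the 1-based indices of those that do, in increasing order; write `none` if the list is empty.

1, 6, 9

Numerically β ≈ 1.6180 and β' = −1/β ≈ -0.6180.
candidate 1: (m,n)=(-5,-7) → π∥ = -5-7·β ≈ -16.3262, π⊥ = -5-7·β' ≈ -0.6738 ∈ [-1.3, -0.3) ⇒ IN Λ
candidate 2: (m,n)=(-2,0) → π∥ = -2+0·β ≈ -2.0000, π⊥ = -2+0·β' ≈ -2.0000 ∉ [-1.3, -0.3) ⇒ out
candidate 3: (m,n)=(-4,-4) → π∥ = -4-4·β ≈ -10.4721, π⊥ = -4-4·β' ≈ -1.5279 ∉ [-1.3, -0.3) ⇒ out
candidate 4: (m,n)=(-1,4) → π∥ = -1+4·β ≈ 5.4721, π⊥ = -1+4·β' ≈ -3.4721 ∉ [-1.3, -0.3) ⇒ out
candidate 5: (m,n)=(-5,2) → π∥ = -5+2·β ≈ -1.7639, π⊥ = -5+2·β' ≈ -6.2361 ∉ [-1.3, -0.3) ⇒ out
candidate 6: (m,n)=(3,6) → π∥ = 3+6·β ≈ 12.7082, π⊥ = 3+6·β' ≈ -0.7082 ∈ [-1.3, -0.3) ⇒ IN Λ
candidate 7: (m,n)=(-3,-5) → π∥ = -3-5·β ≈ -11.0902, π⊥ = -3-5·β' ≈ 0.0902 ∉ [-1.3, -0.3) ⇒ out
candidate 8: (m,n)=(-4,-1) → π∥ = -4-1·β ≈ -5.6180, π⊥ = -4-1·β' ≈ -3.3820 ∉ [-1.3, -0.3) ⇒ out
candidate 9: (m,n)=(2,5) → π∥ = 2+5·β ≈ 10.0902, π⊥ = 2+5·β' ≈ -1.0902 ∈ [-1.3, -0.3) ⇒ IN Λ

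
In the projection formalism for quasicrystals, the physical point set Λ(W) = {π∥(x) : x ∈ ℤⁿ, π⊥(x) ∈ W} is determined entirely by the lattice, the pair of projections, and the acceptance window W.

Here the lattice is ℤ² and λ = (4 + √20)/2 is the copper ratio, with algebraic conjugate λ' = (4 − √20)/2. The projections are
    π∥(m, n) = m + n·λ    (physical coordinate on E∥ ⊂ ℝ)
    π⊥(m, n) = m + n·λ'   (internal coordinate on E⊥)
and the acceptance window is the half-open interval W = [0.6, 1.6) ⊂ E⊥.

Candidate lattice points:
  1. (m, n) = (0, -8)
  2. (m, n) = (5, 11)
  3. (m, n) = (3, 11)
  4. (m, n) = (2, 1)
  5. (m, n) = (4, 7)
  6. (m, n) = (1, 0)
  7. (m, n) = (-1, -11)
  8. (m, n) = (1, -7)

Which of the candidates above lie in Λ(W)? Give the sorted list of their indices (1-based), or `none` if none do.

Numerically λ ≈ 4.23607 and λ' = −1/λ ≈ -0.23607.
candidate 1: (m,n)=(0,-8) → π∥ = 0-8·λ ≈ -33.88854, π⊥ = 0-8·λ' ≈ 1.88854 ∉ [0.6, 1.6) ⇒ out
candidate 2: (m,n)=(5,11) → π∥ = 5+11·λ ≈ 51.59675, π⊥ = 5+11·λ' ≈ 2.40325 ∉ [0.6, 1.6) ⇒ out
candidate 3: (m,n)=(3,11) → π∥ = 3+11·λ ≈ 49.59675, π⊥ = 3+11·λ' ≈ 0.40325 ∉ [0.6, 1.6) ⇒ out
candidate 4: (m,n)=(2,1) → π∥ = 2+1·λ ≈ 6.23607, π⊥ = 2+1·λ' ≈ 1.76393 ∉ [0.6, 1.6) ⇒ out
candidate 5: (m,n)=(4,7) → π∥ = 4+7·λ ≈ 33.65248, π⊥ = 4+7·λ' ≈ 2.34752 ∉ [0.6, 1.6) ⇒ out
candidate 6: (m,n)=(1,0) → π∥ = 1+0·λ ≈ 1.00000, π⊥ = 1+0·λ' ≈ 1.00000 ∈ [0.6, 1.6) ⇒ IN Λ
candidate 7: (m,n)=(-1,-11) → π∥ = -1-11·λ ≈ -47.59675, π⊥ = -1-11·λ' ≈ 1.59675 ∈ [0.6, 1.6) ⇒ IN Λ
candidate 8: (m,n)=(1,-7) → π∥ = 1-7·λ ≈ -28.65248, π⊥ = 1-7·λ' ≈ 2.65248 ∉ [0.6, 1.6) ⇒ out

6, 7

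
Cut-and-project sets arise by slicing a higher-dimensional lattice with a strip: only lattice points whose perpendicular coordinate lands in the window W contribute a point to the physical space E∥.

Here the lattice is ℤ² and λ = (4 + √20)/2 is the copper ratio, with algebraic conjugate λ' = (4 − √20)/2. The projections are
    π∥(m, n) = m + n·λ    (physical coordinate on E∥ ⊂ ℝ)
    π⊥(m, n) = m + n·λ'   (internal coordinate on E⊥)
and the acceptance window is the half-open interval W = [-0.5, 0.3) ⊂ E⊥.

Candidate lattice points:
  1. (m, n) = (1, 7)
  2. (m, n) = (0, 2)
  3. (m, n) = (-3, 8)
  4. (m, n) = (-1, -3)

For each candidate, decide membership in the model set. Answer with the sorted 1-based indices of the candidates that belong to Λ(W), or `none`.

2, 4

λ' = (4−√20)/2 ≈ -0.236068.
candidate 1: (m,n)=(1,7) → π∥ = 1+7·λ ≈ 30.652476, π⊥ = 1+7·λ' ≈ -0.652476 ∉ [-0.5, 0.3) ⇒ out
candidate 2: (m,n)=(0,2) → π∥ = 0+2·λ ≈ 8.472136, π⊥ = 0+2·λ' ≈ -0.472136 ∈ [-0.5, 0.3) ⇒ IN Λ
candidate 3: (m,n)=(-3,8) → π∥ = -3+8·λ ≈ 30.888544, π⊥ = -3+8·λ' ≈ -4.888544 ∉ [-0.5, 0.3) ⇒ out
candidate 4: (m,n)=(-1,-3) → π∥ = -1-3·λ ≈ -13.708204, π⊥ = -1-3·λ' ≈ -0.291796 ∈ [-0.5, 0.3) ⇒ IN Λ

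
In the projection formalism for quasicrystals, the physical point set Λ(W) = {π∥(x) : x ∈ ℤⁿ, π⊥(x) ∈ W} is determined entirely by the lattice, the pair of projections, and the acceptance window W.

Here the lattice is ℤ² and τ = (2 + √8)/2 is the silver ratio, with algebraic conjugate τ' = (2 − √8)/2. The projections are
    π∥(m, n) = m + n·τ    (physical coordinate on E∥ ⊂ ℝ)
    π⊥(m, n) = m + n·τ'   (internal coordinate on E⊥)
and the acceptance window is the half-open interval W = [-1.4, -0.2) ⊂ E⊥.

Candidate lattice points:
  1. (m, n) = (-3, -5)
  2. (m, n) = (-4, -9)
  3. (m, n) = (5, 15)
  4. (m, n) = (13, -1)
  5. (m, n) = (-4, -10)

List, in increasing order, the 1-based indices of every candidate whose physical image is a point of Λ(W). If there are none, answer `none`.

Compute τ' = (2−√8)/2 = -0.41421, so π⊥(m,n) = m -0.41421·n.
#1 (-3,-5): internal coord -3 + (-5)·τ' = -0.92893; -0.92893 ∈ [-1.4, -0.2) → IN Λ
#2 (-4,-9): internal coord -4 + (-9)·τ' = -0.27208; -0.27208 ∈ [-1.4, -0.2) → IN Λ
#3 (5,15): internal coord 5 + (15)·τ' = -1.21320; -1.21320 ∈ [-1.4, -0.2) → IN Λ
#4 (13,-1): internal coord 13 + (-1)·τ' = +13.41421; +13.41421 ∉ [-1.4, -0.2) → out
#5 (-4,-10): internal coord -4 + (-10)·τ' = +0.14214; +0.14214 ∉ [-1.4, -0.2) → out

1, 2, 3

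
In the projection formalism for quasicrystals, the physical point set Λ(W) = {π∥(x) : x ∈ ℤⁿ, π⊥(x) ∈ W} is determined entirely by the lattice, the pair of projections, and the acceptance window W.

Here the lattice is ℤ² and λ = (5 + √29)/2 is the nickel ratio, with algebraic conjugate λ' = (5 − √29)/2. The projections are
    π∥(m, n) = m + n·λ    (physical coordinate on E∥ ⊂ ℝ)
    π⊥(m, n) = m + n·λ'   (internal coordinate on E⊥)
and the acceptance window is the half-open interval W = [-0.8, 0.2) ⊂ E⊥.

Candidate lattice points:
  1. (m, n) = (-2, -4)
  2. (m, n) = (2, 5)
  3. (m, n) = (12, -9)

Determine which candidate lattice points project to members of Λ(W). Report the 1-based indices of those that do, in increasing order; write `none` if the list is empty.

none

λ' = (5−√29)/2 ≈ -0.19258.
candidate 1: (m,n)=(-2,-4) → π∥ = -2-4·λ ≈ -22.77033, π⊥ = -2-4·λ' ≈ -1.22967 ∉ [-0.8, 0.2) ⇒ out
candidate 2: (m,n)=(2,5) → π∥ = 2+5·λ ≈ 27.96291, π⊥ = 2+5·λ' ≈ 1.03709 ∉ [-0.8, 0.2) ⇒ out
candidate 3: (m,n)=(12,-9) → π∥ = 12-9·λ ≈ -34.73324, π⊥ = 12-9·λ' ≈ 13.73324 ∉ [-0.8, 0.2) ⇒ out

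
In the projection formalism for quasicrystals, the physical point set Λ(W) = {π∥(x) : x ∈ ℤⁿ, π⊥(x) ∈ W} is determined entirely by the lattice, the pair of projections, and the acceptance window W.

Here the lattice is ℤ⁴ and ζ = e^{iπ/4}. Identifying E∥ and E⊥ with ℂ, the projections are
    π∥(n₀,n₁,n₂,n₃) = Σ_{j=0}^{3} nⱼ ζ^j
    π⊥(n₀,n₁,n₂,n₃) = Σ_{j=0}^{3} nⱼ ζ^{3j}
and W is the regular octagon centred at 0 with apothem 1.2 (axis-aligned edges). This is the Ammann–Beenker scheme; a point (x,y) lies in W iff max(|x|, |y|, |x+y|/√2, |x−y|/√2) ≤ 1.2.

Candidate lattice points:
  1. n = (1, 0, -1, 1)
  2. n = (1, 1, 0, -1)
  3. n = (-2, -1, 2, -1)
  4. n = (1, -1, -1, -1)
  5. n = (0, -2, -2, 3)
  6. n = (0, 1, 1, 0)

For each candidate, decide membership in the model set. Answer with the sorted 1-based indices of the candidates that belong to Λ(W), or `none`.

2, 4, 6

Internal map: ζ^{3j} for j=0..3 gives (1,0), (−√2/2,√2/2), (0,−1), (√2/2,√2/2).
#1 (1, 0, -1, 1): internal (1.707107, 1.707107); octagon support 2.414214 vs apothem 1.2 → ∉ W
#2 (1, 1, 0, -1): internal (-0.414214, 0.000000); octagon support 0.414214 vs apothem 1.2 → ∈ W
#3 (-2, -1, 2, -1): internal (-2.000000, -3.414214); octagon support 3.828427 vs apothem 1.2 → ∉ W
#4 (1, -1, -1, -1): internal (1.000000, -0.414214); octagon support 1.000000 vs apothem 1.2 → ∈ W
#5 (0, -2, -2, 3): internal (3.535534, 2.707107); octagon support 4.414214 vs apothem 1.2 → ∉ W
#6 (0, 1, 1, 0): internal (-0.707107, -0.292893); octagon support 0.707107 vs apothem 1.2 → ∈ W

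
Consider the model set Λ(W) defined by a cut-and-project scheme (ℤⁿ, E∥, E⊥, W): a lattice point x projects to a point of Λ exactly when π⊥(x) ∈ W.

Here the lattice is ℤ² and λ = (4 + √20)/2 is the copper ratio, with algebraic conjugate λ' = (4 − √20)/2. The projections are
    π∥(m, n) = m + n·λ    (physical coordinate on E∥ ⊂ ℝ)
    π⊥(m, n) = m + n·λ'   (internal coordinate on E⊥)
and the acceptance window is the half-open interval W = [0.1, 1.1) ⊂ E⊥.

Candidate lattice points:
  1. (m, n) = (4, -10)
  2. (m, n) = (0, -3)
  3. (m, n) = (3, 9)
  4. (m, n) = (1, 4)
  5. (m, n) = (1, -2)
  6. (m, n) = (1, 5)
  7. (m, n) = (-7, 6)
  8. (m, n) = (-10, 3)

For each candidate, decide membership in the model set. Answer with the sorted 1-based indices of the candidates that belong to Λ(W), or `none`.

Numerically λ ≈ 4.236068 and λ' = −1/λ ≈ -0.236068.
candidate 1: (m,n)=(4,-10) → π∥ = 4-10·λ ≈ -38.360680, π⊥ = 4-10·λ' ≈ 6.360680 ∉ [0.1, 1.1) ⇒ out
candidate 2: (m,n)=(0,-3) → π∥ = 0-3·λ ≈ -12.708204, π⊥ = 0-3·λ' ≈ 0.708204 ∈ [0.1, 1.1) ⇒ IN Λ
candidate 3: (m,n)=(3,9) → π∥ = 3+9·λ ≈ 41.124612, π⊥ = 3+9·λ' ≈ 0.875388 ∈ [0.1, 1.1) ⇒ IN Λ
candidate 4: (m,n)=(1,4) → π∥ = 1+4·λ ≈ 17.944272, π⊥ = 1+4·λ' ≈ 0.055728 ∉ [0.1, 1.1) ⇒ out
candidate 5: (m,n)=(1,-2) → π∥ = 1-2·λ ≈ -7.472136, π⊥ = 1-2·λ' ≈ 1.472136 ∉ [0.1, 1.1) ⇒ out
candidate 6: (m,n)=(1,5) → π∥ = 1+5·λ ≈ 22.180340, π⊥ = 1+5·λ' ≈ -0.180340 ∉ [0.1, 1.1) ⇒ out
candidate 7: (m,n)=(-7,6) → π∥ = -7+6·λ ≈ 18.416408, π⊥ = -7+6·λ' ≈ -8.416408 ∉ [0.1, 1.1) ⇒ out
candidate 8: (m,n)=(-10,3) → π∥ = -10+3·λ ≈ 2.708204, π⊥ = -10+3·λ' ≈ -10.708204 ∉ [0.1, 1.1) ⇒ out

2, 3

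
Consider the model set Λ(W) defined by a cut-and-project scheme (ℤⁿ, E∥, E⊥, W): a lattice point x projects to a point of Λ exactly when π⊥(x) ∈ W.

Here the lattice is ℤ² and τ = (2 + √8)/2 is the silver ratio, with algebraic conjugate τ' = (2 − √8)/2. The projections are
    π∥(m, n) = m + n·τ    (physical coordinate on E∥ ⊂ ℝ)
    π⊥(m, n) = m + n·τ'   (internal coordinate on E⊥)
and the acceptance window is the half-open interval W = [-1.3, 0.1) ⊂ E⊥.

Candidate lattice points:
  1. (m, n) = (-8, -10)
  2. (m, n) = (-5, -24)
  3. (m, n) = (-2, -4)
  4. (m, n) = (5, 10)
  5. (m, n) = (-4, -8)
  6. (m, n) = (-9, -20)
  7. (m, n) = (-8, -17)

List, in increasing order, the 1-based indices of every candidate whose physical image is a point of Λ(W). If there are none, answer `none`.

3, 5, 6, 7

τ' = (2−√8)/2 ≈ -0.4142.
[1] lift (-8,-10): star map gives -3.8579; window check -1.3 ≤ -3.8579 < 0.1 is false → out
[2] lift (-5,-24): star map gives 4.9411; window check -1.3 ≤ 4.9411 < 0.1 is false → out
[3] lift (-2,-4): star map gives -0.3431; window check -1.3 ≤ -0.3431 < 0.1 is true → IN Λ
[4] lift (5,10): star map gives 0.8579; window check -1.3 ≤ 0.8579 < 0.1 is false → out
[5] lift (-4,-8): star map gives -0.6863; window check -1.3 ≤ -0.6863 < 0.1 is true → IN Λ
[6] lift (-9,-20): star map gives -0.7157; window check -1.3 ≤ -0.7157 < 0.1 is true → IN Λ
[7] lift (-8,-17): star map gives -0.9584; window check -1.3 ≤ -0.9584 < 0.1 is true → IN Λ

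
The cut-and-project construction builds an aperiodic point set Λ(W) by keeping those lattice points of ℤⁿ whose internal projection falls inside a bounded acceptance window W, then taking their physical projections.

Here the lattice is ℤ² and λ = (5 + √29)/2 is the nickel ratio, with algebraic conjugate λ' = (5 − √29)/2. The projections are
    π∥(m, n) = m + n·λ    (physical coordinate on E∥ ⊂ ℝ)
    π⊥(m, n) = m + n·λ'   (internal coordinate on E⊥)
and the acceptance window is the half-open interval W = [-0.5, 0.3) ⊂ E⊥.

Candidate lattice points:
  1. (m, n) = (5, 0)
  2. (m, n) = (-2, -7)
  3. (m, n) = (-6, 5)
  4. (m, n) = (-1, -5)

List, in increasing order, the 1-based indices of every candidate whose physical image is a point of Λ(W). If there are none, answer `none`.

4

Compute λ' = (5−√29)/2 = -0.192582, so π⊥(m,n) = m -0.192582·n.
[1] lift (5,0): star map gives 5.000000; window check -0.5 ≤ 5.000000 < 0.3 is false → out
[2] lift (-2,-7): star map gives -0.651923; window check -0.5 ≤ -0.651923 < 0.3 is false → out
[3] lift (-6,5): star map gives -6.962912; window check -0.5 ≤ -6.962912 < 0.3 is false → out
[4] lift (-1,-5): star map gives -0.037088; window check -0.5 ≤ -0.037088 < 0.3 is true → IN Λ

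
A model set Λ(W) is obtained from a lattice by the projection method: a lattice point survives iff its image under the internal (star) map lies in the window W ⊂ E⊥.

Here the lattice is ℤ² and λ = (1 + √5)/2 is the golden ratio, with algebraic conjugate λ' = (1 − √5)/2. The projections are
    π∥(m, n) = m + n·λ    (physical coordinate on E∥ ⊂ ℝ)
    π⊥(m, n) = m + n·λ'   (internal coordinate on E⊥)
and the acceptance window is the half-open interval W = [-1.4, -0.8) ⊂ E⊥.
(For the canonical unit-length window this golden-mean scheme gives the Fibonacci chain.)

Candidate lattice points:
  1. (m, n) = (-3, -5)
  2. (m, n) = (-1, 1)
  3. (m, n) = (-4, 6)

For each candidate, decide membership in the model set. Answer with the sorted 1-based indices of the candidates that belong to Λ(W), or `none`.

Compute λ' = (1−√5)/2 = -0.61803, so π⊥(m,n) = m -0.61803·n.
[1] lift (-3,-5): star map gives 0.09017; window check -1.4 ≤ 0.09017 < -0.8 is false → out
[2] lift (-1,1): star map gives -1.61803; window check -1.4 ≤ -1.61803 < -0.8 is false → out
[3] lift (-4,6): star map gives -7.70820; window check -1.4 ≤ -7.70820 < -0.8 is false → out

none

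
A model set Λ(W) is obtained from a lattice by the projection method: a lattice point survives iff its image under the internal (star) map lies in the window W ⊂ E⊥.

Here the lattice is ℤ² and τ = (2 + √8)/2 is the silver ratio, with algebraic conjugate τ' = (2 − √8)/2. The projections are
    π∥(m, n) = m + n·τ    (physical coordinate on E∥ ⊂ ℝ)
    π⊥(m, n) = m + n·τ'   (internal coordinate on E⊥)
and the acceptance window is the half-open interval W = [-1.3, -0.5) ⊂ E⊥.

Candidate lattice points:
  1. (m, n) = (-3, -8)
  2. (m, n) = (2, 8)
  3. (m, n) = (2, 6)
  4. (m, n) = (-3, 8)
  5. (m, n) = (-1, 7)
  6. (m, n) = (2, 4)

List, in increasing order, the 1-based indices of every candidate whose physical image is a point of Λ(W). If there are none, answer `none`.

none

Compute τ' = (2−√8)/2 = -0.4142, so π⊥(m,n) = m -0.4142·n.
[1] lift (-3,-8): star map gives 0.3137; window check -1.3 ≤ 0.3137 < -0.5 is false → out
[2] lift (2,8): star map gives -1.3137; window check -1.3 ≤ -1.3137 < -0.5 is false → out
[3] lift (2,6): star map gives -0.4853; window check -1.3 ≤ -0.4853 < -0.5 is false → out
[4] lift (-3,8): star map gives -6.3137; window check -1.3 ≤ -6.3137 < -0.5 is false → out
[5] lift (-1,7): star map gives -3.8995; window check -1.3 ≤ -3.8995 < -0.5 is false → out
[6] lift (2,4): star map gives 0.3431; window check -1.3 ≤ 0.3431 < -0.5 is false → out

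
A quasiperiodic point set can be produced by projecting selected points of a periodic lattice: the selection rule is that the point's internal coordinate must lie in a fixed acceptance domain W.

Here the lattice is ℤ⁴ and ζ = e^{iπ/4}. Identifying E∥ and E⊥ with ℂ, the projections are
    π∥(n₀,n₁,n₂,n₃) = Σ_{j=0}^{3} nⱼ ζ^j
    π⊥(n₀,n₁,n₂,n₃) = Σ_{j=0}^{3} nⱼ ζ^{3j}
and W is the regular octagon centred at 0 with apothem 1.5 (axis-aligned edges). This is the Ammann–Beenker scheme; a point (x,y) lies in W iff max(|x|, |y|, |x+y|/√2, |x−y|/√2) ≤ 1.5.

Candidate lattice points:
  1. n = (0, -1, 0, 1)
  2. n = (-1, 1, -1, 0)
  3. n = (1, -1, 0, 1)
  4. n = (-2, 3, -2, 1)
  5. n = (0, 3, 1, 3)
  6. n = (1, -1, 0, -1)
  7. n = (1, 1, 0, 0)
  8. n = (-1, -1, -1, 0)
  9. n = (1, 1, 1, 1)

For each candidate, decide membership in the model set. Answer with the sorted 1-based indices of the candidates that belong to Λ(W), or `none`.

1, 7, 8, 9

π⊥(n) = n₀ + n₁ζ³ + n₂ζ⁶ + n₃ζ⁹ where ζ = e^{iπ/4}.
#1 (0, -1, 0, 1): internal (1.4142, 0.0000); octagon support 1.4142 vs apothem 1.5 → ∈ W
#2 (-1, 1, -1, 0): internal (-1.7071, 1.7071); octagon support 2.4142 vs apothem 1.5 → ∉ W
#3 (1, -1, 0, 1): internal (2.4142, 0.0000); octagon support 2.4142 vs apothem 1.5 → ∉ W
#4 (-2, 3, -2, 1): internal (-3.4142, 4.8284); octagon support 5.8284 vs apothem 1.5 → ∉ W
#5 (0, 3, 1, 3): internal (0.0000, 3.2426); octagon support 3.2426 vs apothem 1.5 → ∉ W
#6 (1, -1, 0, -1): internal (1.0000, -1.4142); octagon support 1.7071 vs apothem 1.5 → ∉ W
#7 (1, 1, 0, 0): internal (0.2929, 0.7071); octagon support 0.7071 vs apothem 1.5 → ∈ W
#8 (-1, -1, -1, 0): internal (-0.2929, 0.2929); octagon support 0.4142 vs apothem 1.5 → ∈ W
#9 (1, 1, 1, 1): internal (1.0000, 0.4142); octagon support 1.0000 vs apothem 1.5 → ∈ W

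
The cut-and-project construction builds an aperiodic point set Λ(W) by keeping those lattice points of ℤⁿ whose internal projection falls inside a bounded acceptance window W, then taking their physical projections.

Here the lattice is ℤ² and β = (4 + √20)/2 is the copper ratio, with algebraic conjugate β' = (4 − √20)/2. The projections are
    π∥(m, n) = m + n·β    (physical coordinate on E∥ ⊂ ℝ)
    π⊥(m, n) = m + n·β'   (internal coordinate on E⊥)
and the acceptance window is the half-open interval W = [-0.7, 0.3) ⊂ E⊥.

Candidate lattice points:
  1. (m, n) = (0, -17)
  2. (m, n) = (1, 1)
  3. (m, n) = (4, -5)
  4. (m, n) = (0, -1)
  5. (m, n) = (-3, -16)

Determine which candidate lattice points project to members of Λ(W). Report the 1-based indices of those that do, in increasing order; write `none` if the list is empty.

Numerically β ≈ 4.2361 and β' = −1/β ≈ -0.2361.
[1] lift (0,-17): star map gives 4.0132; window check -0.7 ≤ 4.0132 < 0.3 is false → out
[2] lift (1,1): star map gives 0.7639; window check -0.7 ≤ 0.7639 < 0.3 is false → out
[3] lift (4,-5): star map gives 5.1803; window check -0.7 ≤ 5.1803 < 0.3 is false → out
[4] lift (0,-1): star map gives 0.2361; window check -0.7 ≤ 0.2361 < 0.3 is true → IN Λ
[5] lift (-3,-16): star map gives 0.7771; window check -0.7 ≤ 0.7771 < 0.3 is false → out

4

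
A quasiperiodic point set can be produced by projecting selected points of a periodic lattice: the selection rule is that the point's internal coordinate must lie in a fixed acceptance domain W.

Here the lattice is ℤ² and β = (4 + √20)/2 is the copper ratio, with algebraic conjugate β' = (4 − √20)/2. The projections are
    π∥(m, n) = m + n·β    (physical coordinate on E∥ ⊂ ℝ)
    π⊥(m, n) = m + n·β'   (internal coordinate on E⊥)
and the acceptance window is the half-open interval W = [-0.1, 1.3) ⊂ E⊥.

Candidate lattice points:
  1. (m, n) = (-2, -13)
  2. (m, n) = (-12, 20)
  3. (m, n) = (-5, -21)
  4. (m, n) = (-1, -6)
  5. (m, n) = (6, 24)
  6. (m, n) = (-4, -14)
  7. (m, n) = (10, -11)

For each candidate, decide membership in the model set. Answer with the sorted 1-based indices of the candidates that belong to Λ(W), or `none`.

Numerically β ≈ 4.23607 and β' = −1/β ≈ -0.23607.
#1 (-2,-13): internal coord -2 + (-13)·β' = +1.06888; +1.06888 ∈ [-0.1, 1.3) → IN Λ
#2 (-12,20): internal coord -12 + (20)·β' = -16.72136; -16.72136 ∉ [-0.1, 1.3) → out
#3 (-5,-21): internal coord -5 + (-21)·β' = -0.04257; -0.04257 ∈ [-0.1, 1.3) → IN Λ
#4 (-1,-6): internal coord -1 + (-6)·β' = +0.41641; +0.41641 ∈ [-0.1, 1.3) → IN Λ
#5 (6,24): internal coord 6 + (24)·β' = +0.33437; +0.33437 ∈ [-0.1, 1.3) → IN Λ
#6 (-4,-14): internal coord -4 + (-14)·β' = -0.69505; -0.69505 ∉ [-0.1, 1.3) → out
#7 (10,-11): internal coord 10 + (-11)·β' = +12.59675; +12.59675 ∉ [-0.1, 1.3) → out

1, 3, 4, 5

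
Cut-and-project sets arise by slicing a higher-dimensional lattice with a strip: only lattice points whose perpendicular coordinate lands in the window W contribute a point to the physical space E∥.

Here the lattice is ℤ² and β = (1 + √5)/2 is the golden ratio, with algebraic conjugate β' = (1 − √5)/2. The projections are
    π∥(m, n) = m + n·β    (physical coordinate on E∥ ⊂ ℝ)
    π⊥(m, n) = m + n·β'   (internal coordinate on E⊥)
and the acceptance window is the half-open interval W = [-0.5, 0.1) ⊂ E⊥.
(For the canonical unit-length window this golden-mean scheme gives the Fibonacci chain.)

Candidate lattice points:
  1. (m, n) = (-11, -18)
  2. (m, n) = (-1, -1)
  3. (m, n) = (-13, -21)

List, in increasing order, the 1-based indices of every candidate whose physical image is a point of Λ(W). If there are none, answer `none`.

Compute β' = (1−√5)/2 = -0.618034, so π⊥(m,n) = m -0.618034·n.
candidate 1: (m,n)=(-11,-18) → π∥ = -11-18·β ≈ -40.124612, π⊥ = -11-18·β' ≈ 0.124612 ∉ [-0.5, 0.1) ⇒ out
candidate 2: (m,n)=(-1,-1) → π∥ = -1-1·β ≈ -2.618034, π⊥ = -1-1·β' ≈ -0.381966 ∈ [-0.5, 0.1) ⇒ IN Λ
candidate 3: (m,n)=(-13,-21) → π∥ = -13-21·β ≈ -46.978714, π⊥ = -13-21·β' ≈ -0.021286 ∈ [-0.5, 0.1) ⇒ IN Λ

2, 3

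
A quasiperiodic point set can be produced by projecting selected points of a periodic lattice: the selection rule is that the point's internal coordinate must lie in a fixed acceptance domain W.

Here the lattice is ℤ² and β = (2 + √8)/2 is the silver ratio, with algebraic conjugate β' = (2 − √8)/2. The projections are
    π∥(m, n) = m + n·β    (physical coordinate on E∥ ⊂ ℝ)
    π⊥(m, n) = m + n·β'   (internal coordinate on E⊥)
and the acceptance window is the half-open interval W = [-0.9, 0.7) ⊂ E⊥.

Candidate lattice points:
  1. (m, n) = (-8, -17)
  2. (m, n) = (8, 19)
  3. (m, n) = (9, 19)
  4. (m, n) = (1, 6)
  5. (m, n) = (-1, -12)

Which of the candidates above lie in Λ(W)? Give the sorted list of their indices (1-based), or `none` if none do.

β' = (2−√8)/2 ≈ -0.414214.
[1] lift (-8,-17): star map gives -0.958369; window check -0.9 ≤ -0.958369 < 0.7 is false → out
[2] lift (8,19): star map gives 0.129942; window check -0.9 ≤ 0.129942 < 0.7 is true → IN Λ
[3] lift (9,19): star map gives 1.129942; window check -0.9 ≤ 1.129942 < 0.7 is false → out
[4] lift (1,6): star map gives -1.485281; window check -0.9 ≤ -1.485281 < 0.7 is false → out
[5] lift (-1,-12): star map gives 3.970563; window check -0.9 ≤ 3.970563 < 0.7 is false → out

2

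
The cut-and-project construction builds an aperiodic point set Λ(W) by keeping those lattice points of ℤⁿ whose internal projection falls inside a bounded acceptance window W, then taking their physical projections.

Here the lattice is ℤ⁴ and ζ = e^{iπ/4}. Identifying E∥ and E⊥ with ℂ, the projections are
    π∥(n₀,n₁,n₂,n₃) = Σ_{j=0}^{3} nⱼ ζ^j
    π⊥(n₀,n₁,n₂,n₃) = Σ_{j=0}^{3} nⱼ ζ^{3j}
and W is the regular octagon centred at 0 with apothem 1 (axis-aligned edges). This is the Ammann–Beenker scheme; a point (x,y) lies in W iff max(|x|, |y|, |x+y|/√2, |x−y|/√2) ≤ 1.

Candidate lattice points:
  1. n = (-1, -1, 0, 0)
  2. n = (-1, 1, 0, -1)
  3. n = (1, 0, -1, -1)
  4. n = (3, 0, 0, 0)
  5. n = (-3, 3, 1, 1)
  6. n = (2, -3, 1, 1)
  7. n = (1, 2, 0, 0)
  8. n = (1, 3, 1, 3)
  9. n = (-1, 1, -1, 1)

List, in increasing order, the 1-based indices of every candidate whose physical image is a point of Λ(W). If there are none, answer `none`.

π⊥(n) = n₀ + n₁ζ³ + n₂ζ⁶ + n₃ζ⁹ where ζ = e^{iπ/4}.
candidate 1: n = (-1, -1, 0, 0) → π⊥ ≈ (-0.2929, -0.7071); max(|x|,|y|,|x±y|/√2) = 0.7071 ≤ 1 ⇒ ∈ W
candidate 2: n = (-1, 1, 0, -1) → π⊥ ≈ (-2.4142, +0.0000); max(|x|,|y|,|x±y|/√2) = 2.4142 > 1 ⇒ ∉ W
candidate 3: n = (1, 0, -1, -1) → π⊥ ≈ (+0.2929, +0.2929); max(|x|,|y|,|x±y|/√2) = 0.4142 ≤ 1 ⇒ ∈ W
candidate 4: n = (3, 0, 0, 0) → π⊥ ≈ (+3.0000, +0.0000); max(|x|,|y|,|x±y|/√2) = 3.0000 > 1 ⇒ ∉ W
candidate 5: n = (-3, 3, 1, 1) → π⊥ ≈ (-4.4142, +1.8284); max(|x|,|y|,|x±y|/√2) = 4.4142 > 1 ⇒ ∉ W
candidate 6: n = (2, -3, 1, 1) → π⊥ ≈ (+4.8284, -2.4142); max(|x|,|y|,|x±y|/√2) = 5.1213 > 1 ⇒ ∉ W
candidate 7: n = (1, 2, 0, 0) → π⊥ ≈ (-0.4142, +1.4142); max(|x|,|y|,|x±y|/√2) = 1.4142 > 1 ⇒ ∉ W
candidate 8: n = (1, 3, 1, 3) → π⊥ ≈ (+1.0000, +3.2426); max(|x|,|y|,|x±y|/√2) = 3.2426 > 1 ⇒ ∉ W
candidate 9: n = (-1, 1, -1, 1) → π⊥ ≈ (-1.0000, +2.4142); max(|x|,|y|,|x±y|/√2) = 2.4142 > 1 ⇒ ∉ W

1, 3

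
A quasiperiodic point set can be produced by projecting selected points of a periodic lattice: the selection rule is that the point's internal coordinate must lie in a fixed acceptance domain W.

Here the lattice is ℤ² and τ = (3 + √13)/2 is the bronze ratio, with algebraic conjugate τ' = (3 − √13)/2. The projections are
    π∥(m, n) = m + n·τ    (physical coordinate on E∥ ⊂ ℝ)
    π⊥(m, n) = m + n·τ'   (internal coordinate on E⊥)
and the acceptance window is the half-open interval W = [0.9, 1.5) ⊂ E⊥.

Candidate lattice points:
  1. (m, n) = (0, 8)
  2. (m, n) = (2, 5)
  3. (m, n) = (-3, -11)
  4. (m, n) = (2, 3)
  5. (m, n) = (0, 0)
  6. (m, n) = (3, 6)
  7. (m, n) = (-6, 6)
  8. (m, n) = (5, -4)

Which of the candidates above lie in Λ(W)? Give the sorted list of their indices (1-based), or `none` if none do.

4, 6

Compute τ' = (3−√13)/2 = -0.3028, so π⊥(m,n) = m -0.3028·n.
candidate 1: (m,n)=(0,8) → π∥ = 0+8·τ ≈ 26.4222, π⊥ = 0+8·τ' ≈ -2.4222 ∉ [0.9, 1.5) ⇒ out
candidate 2: (m,n)=(2,5) → π∥ = 2+5·τ ≈ 18.5139, π⊥ = 2+5·τ' ≈ 0.4861 ∉ [0.9, 1.5) ⇒ out
candidate 3: (m,n)=(-3,-11) → π∥ = -3-11·τ ≈ -39.3305, π⊥ = -3-11·τ' ≈ 0.3305 ∉ [0.9, 1.5) ⇒ out
candidate 4: (m,n)=(2,3) → π∥ = 2+3·τ ≈ 11.9083, π⊥ = 2+3·τ' ≈ 1.0917 ∈ [0.9, 1.5) ⇒ IN Λ
candidate 5: (m,n)=(0,0) → π∥ = 0+0·τ ≈ 0.0000, π⊥ = 0+0·τ' ≈ 0.0000 ∉ [0.9, 1.5) ⇒ out
candidate 6: (m,n)=(3,6) → π∥ = 3+6·τ ≈ 22.8167, π⊥ = 3+6·τ' ≈ 1.1833 ∈ [0.9, 1.5) ⇒ IN Λ
candidate 7: (m,n)=(-6,6) → π∥ = -6+6·τ ≈ 13.8167, π⊥ = -6+6·τ' ≈ -7.8167 ∉ [0.9, 1.5) ⇒ out
candidate 8: (m,n)=(5,-4) → π∥ = 5-4·τ ≈ -8.2111, π⊥ = 5-4·τ' ≈ 6.2111 ∉ [0.9, 1.5) ⇒ out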